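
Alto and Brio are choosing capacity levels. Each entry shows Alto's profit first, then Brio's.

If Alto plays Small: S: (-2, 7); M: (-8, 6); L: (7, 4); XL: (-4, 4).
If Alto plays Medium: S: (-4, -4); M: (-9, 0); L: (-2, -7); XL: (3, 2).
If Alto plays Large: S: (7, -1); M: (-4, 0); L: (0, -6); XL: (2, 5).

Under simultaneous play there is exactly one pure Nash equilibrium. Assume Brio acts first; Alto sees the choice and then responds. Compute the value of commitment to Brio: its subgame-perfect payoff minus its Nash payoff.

Backward induction with Brio moving first.
- S: Alto compares -2, -4, 7 and picks Large; Brio would get -1.
- M: Alto compares -8, -9, -4 and picks Large; Brio would get 0.
- L: Alto compares 7, -2, 0 and picks Small; Brio would get 4.
- XL: Alto compares -4, 3, 2 and picks Medium; Brio would get 2.
Maximizing over -1, 0, 4, 2, Brio chooses L. Subgame-perfect outcome: (Small, L) with payoffs (7, 4).
Under simultaneous play:
Alto's best replies: S→Large; M→Large; L→Small; XL→Medium.
Brio's best replies: Small→S; Medium→XL; Large→XL.
Only (Medium, XL) has each player best-responding; Nash payoffs (3, 2).
Brio's commitment gain: 4 − 2 = 2.

2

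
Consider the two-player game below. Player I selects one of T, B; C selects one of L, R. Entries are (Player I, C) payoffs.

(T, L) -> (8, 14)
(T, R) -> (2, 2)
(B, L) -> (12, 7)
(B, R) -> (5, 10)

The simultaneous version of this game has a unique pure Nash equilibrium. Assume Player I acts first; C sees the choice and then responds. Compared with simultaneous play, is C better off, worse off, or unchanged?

Backward induction with Player I moving first.
- T: BR = L, leader payoff 8.
- B: BR = R, leader payoff 5.
Player I's induced payoffs are 8, 5, so Player I commits to T. Subgame-perfect outcome: (T, L) with payoffs (8, 14).
Now find the simultaneous Nash equilibrium.
Player I's best replies: L→B; R→B.
C's best replies: T→L; B→R.
Only (B, R) has each player best-responding; Nash payoffs (5, 10).
C earns 14 sequentially versus 10 at the Nash outcome: better off.

better off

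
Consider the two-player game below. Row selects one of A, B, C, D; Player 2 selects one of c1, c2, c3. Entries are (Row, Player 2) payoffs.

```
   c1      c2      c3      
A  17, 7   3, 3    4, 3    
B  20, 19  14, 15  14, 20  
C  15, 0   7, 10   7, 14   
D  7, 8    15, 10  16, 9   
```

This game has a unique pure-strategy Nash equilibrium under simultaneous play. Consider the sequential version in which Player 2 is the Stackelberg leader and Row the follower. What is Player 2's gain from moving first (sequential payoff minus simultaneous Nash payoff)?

9

Row best-responds to each possible Player 2 move:
- c1: Row compares 17, 20, 15, 7 and picks B; Player 2 would get 19.
- c2: Row compares 3, 14, 7, 15 and picks D; Player 2 would get 10.
- c3: Row compares 4, 14, 7, 16 and picks D; Player 2 would get 9.
Among 19, 10, 9, the best is 19 at c1. Subgame-perfect outcome: (B, c1) with payoffs (20, 19).
Now find the simultaneous Nash equilibrium.
Row's best replies: c1→B; c2→D; c3→D.
Player 2's best replies: A→c1; B→c3; C→c3; D→c2.
Only (D, c2) has each player best-responding; Nash payoffs (15, 10).
Player 2's commitment gain: 19 − 10 = 9.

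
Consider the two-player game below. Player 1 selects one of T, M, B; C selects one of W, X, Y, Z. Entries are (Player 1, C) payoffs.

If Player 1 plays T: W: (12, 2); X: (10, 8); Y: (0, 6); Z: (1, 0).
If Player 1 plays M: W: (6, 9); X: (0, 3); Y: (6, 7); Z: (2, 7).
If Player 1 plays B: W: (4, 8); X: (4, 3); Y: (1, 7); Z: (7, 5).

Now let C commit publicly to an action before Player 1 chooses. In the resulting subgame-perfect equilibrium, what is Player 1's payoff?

Work backward from Player 1's decision.
- W → Player 1 plays T (best of 12, 6, 4); C gets 2.
- X → Player 1 plays T (best of 10, 0, 4); C gets 8.
- Y → Player 1 plays M (best of 0, 6, 1); C gets 7.
- Z → Player 1 plays B (best of 1, 2, 7); C gets 5.
Among 2, 8, 7, 5, the best is 8 at X. Subgame-perfect outcome: (T, X) with payoffs (10, 8).

10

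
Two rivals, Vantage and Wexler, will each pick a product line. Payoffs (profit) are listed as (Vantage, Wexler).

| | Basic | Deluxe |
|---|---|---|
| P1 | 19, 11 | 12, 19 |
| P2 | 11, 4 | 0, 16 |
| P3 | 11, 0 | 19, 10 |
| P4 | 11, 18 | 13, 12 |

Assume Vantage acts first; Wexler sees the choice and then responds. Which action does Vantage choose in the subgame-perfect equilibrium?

Work backward from Wexler's decision.
- P1: BR = Deluxe, leader payoff 12.
- P2: BR = Deluxe, leader payoff 0.
- P3: BR = Deluxe, leader payoff 19.
- P4: BR = Basic, leader payoff 11.
Vantage's induced payoffs are 12, 0, 19, 11, so Vantage commits to P3. Subgame-perfect outcome: (P3, Deluxe) with payoffs (19, 10).

P3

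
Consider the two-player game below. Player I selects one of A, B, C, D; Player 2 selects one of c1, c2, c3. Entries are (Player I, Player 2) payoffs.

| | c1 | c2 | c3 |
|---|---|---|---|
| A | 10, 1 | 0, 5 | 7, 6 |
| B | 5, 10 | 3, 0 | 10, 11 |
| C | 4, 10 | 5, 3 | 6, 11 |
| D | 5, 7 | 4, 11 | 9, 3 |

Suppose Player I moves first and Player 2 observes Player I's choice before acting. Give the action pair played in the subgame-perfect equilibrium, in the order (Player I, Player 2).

(B, c3)

Work backward from Player 2's decision.
- A: BR = c3, leader payoff 7.
- B: BR = c3, leader payoff 10.
- C: BR = c3, leader payoff 6.
- D: BR = c2, leader payoff 4.
Maximizing over 7, 10, 6, 4, Player I chooses B. Subgame-perfect outcome: (B, c3) with payoffs (10, 11).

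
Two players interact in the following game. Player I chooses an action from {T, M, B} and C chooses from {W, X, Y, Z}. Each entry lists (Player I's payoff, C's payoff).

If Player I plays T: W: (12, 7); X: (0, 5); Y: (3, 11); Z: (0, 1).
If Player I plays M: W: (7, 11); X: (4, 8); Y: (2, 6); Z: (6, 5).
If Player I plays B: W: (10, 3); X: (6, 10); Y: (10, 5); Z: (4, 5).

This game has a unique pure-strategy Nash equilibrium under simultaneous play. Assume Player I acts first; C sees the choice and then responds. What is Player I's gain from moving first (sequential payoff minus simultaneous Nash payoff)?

1

Backward induction with Player I moving first.
- T: BR = Y, leader payoff 3.
- M: BR = W, leader payoff 7.
- B: BR = X, leader payoff 6.
Maximizing over 3, 7, 6, Player I chooses M. Subgame-perfect outcome: (M, W) with payoffs (7, 11).
Under simultaneous play:
Player I's best replies: W→T; X→B; Y→B; Z→M.
C's best replies: T→Y; M→W; B→X.
Only (B, X) has each player best-responding; Nash payoffs (6, 10).
Player I's commitment gain: 7 − 6 = 1.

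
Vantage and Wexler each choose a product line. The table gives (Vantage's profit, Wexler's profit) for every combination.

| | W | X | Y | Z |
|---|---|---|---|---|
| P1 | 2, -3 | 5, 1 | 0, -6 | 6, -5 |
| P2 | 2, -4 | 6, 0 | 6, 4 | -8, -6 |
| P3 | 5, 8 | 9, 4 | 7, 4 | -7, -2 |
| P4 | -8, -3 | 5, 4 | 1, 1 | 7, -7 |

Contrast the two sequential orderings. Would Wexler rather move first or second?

first

If Vantage leads: Wexler's best replies are P1→X, P2→Y, P3→W, P4→X; Vantage's induced payoffs 5, 6, 5, 5; outcome (P2, Y), payoffs (6, 4).
If Wexler leads: Vantage's best replies are W→P3, X→P3, Y→P3, Z→P4; Wexler's induced payoffs 8, 4, 4, -7; outcome (P3, W), payoffs (5, 8).
Wexler gets 8 moving first and 4 moving second, so Wexler prefers to move first.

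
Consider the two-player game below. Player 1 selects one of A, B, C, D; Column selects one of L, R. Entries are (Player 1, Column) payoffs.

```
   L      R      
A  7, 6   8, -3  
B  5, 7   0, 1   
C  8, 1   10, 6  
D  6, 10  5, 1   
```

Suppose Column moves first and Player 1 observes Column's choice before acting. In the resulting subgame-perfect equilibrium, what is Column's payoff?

6

Solve by backward induction (Column leads).
- L: Player 1 compares 7, 5, 8, 6 and picks C; Column would get 1.
- R: Player 1 compares 8, 0, 10, 5 and picks C; Column would get 6.
Maximizing over 1, 6, Column chooses R. Subgame-perfect outcome: (C, R) with payoffs (10, 6).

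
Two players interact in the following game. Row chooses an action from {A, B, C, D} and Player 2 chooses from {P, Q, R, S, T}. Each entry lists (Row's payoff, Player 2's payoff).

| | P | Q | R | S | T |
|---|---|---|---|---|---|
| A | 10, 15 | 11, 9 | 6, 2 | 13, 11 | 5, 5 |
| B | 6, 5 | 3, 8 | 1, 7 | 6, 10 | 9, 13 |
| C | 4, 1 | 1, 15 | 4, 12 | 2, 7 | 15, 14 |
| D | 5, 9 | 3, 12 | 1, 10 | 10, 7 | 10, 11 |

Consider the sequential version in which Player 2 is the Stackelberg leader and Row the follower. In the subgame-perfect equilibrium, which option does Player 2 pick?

Backward induction with Player 2 moving first.
- P: BR = A, leader payoff 15.
- Q: BR = A, leader payoff 9.
- R: BR = A, leader payoff 2.
- S: BR = A, leader payoff 11.
- T: BR = C, leader payoff 14.
Maximizing over 15, 9, 2, 11, 14, Player 2 chooses P. Subgame-perfect outcome: (A, P) with payoffs (10, 15).

P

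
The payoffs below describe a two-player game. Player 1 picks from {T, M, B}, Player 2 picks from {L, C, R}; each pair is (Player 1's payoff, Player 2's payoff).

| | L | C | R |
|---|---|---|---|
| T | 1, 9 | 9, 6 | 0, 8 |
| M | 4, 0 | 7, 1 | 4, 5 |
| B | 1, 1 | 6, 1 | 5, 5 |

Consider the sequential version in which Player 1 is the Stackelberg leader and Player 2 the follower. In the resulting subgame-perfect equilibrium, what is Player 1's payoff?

5

Work backward from Player 2's decision.
- T → Player 2 plays L (best of 9, 6, 8); Player 1 gets 1.
- M → Player 2 plays R (best of 0, 1, 5); Player 1 gets 4.
- B → Player 2 plays R (best of 1, 1, 5); Player 1 gets 5.
Player 1's induced payoffs are 1, 4, 5, so Player 1 commits to B. Subgame-perfect outcome: (B, R) with payoffs (5, 5).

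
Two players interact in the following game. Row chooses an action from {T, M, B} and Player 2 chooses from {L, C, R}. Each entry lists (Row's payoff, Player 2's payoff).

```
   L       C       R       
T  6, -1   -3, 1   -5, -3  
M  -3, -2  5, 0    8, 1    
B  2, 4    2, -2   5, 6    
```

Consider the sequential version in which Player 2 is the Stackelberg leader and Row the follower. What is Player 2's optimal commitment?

R

Backward induction with Player 2 moving first.
- L: Row compares 6, -3, 2 and picks T; Player 2 would get -1.
- C: Row compares -3, 5, 2 and picks M; Player 2 would get 0.
- R: Row compares -5, 8, 5 and picks M; Player 2 would get 1.
Maximizing over -1, 0, 1, Player 2 chooses R. Subgame-perfect outcome: (M, R) with payoffs (8, 1).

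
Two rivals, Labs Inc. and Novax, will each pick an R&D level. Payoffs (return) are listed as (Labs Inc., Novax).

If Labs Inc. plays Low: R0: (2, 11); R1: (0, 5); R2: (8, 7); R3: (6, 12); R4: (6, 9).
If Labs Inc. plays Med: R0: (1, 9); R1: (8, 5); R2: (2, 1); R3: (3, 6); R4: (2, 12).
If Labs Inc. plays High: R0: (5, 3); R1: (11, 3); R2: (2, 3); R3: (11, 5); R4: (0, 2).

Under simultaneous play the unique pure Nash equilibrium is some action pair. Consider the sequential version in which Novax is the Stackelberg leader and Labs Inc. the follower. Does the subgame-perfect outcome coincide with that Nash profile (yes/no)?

Labs Inc. best-responds to each possible Novax move:
- R0 → Labs Inc. plays High (best of 2, 1, 5); Novax gets 3.
- R1 → Labs Inc. plays High (best of 0, 8, 11); Novax gets 3.
- R2 → Labs Inc. plays Low (best of 8, 2, 2); Novax gets 7.
- R3 → Labs Inc. plays High (best of 6, 3, 11); Novax gets 5.
- R4 → Labs Inc. plays Low (best of 6, 2, 0); Novax gets 9.
Among 3, 3, 7, 5, 9, the best is 9 at R4. Subgame-perfect outcome: (Low, R4) with payoffs (6, 9).
Under simultaneous play:
Labs Inc.'s best replies: R0→High; R1→High; R2→Low; R3→High; R4→Low.
Novax's best replies: Low→R3; Med→R4; High→R3.
Only (High, R3) has each player best-responding; Nash payoffs (11, 5).
Sequential outcome (Low, R4) differs from the Nash profile (High, R3).

no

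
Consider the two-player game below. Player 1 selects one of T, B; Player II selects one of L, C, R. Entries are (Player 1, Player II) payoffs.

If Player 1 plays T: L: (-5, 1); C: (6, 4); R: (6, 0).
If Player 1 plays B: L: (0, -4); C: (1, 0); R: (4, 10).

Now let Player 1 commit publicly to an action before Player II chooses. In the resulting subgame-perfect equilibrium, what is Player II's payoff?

4

Player II best-responds to each possible Player 1 move:
- T: BR = C, leader payoff 6.
- B: BR = R, leader payoff 4.
Maximizing over 6, 4, Player 1 chooses T. Subgame-perfect outcome: (T, C) with payoffs (6, 4).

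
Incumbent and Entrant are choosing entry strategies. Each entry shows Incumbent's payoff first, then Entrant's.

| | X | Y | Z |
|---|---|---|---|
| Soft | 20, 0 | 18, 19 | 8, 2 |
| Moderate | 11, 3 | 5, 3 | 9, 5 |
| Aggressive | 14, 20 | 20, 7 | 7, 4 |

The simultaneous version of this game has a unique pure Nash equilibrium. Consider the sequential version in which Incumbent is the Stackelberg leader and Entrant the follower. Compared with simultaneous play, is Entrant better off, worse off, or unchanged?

Entrant best-responds to each possible Incumbent move:
- Soft: BR = Y, leader payoff 18.
- Moderate: BR = Z, leader payoff 9.
- Aggressive: BR = X, leader payoff 14.
Incumbent's induced payoffs are 18, 9, 14, so Incumbent commits to Soft. Subgame-perfect outcome: (Soft, Y) with payoffs (18, 19).
Under simultaneous play:
Incumbent's best replies: X→Soft; Y→Aggressive; Z→Moderate.
Entrant's best replies: Soft→Y; Moderate→Z; Aggressive→X.
The unique mutual best reply is (Moderate, Z), giving (9, 5).
Entrant earns 19 sequentially versus 5 at the Nash outcome: better off.

better off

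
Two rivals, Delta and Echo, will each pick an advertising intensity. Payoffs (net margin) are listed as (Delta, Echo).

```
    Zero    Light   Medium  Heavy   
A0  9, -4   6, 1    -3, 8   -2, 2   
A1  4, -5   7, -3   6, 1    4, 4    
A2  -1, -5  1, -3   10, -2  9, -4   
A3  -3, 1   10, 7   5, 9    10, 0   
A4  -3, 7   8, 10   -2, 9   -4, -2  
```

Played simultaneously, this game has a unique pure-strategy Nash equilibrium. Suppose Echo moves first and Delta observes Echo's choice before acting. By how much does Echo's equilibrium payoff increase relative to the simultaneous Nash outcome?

9

Backward induction with Echo moving first.
- Zero: BR = A0, leader payoff -4.
- Light: BR = A3, leader payoff 7.
- Medium: BR = A2, leader payoff -2.
- Heavy: BR = A3, leader payoff 0.
Echo's induced payoffs are -4, 7, -2, 0, so Echo commits to Light. Subgame-perfect outcome: (A3, Light) with payoffs (10, 7).
Under simultaneous play:
Delta's best replies: Zero→A0; Light→A3; Medium→A2; Heavy→A3.
Echo's best replies: A0→Medium; A1→Heavy; A2→Medium; A3→Medium; A4→Light.
Only (A2, Medium) has each player best-responding; Nash payoffs (10, -2).
Echo's commitment gain: 7 − -2 = 9.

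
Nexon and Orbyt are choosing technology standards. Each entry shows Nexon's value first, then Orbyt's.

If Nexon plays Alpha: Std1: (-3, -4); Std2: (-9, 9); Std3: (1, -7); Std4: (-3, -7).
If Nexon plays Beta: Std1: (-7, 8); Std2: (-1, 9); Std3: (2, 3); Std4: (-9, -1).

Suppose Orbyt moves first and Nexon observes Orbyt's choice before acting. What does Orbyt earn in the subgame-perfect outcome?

9

Work backward from Nexon's decision.
- Std1 → Nexon plays Alpha (best of -3, -7); Orbyt gets -4.
- Std2 → Nexon plays Beta (best of -9, -1); Orbyt gets 9.
- Std3 → Nexon plays Beta (best of 1, 2); Orbyt gets 3.
- Std4 → Nexon plays Alpha (best of -3, -9); Orbyt gets -7.
Maximizing over -4, 9, 3, -7, Orbyt chooses Std2. Subgame-perfect outcome: (Beta, Std2) with payoffs (-1, 9).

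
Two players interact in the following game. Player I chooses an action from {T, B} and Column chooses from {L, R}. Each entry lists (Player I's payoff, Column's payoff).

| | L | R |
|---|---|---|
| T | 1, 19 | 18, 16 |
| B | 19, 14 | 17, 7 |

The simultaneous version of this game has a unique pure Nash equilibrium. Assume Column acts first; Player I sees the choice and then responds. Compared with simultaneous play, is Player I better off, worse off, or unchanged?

worse off

Work backward from Player I's decision.
- L: Player I compares 1, 19 and picks B; Column would get 14.
- R: Player I compares 18, 17 and picks T; Column would get 16.
Maximizing over 14, 16, Column chooses R. Subgame-perfect outcome: (T, R) with payoffs (18, 16).
Now find the simultaneous Nash equilibrium.
Player I's best replies: L→B; R→T.
Column's best replies: T→L; B→L.
The unique mutual best reply is (B, L), giving (19, 14).
Player I earns 18 sequentially versus 19 at the Nash outcome: worse off.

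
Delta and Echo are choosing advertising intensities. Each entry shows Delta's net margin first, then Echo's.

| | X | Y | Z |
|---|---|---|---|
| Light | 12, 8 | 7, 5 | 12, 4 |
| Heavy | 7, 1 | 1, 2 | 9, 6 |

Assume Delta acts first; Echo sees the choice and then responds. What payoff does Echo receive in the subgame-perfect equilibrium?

Work backward from Echo's decision.
- Light: Echo compares 8, 5, 4 and picks X; Delta would get 12.
- Heavy: Echo compares 1, 2, 6 and picks Z; Delta would get 9.
Maximizing over 12, 9, Delta chooses Light. Subgame-perfect outcome: (Light, X) with payoffs (12, 8).

8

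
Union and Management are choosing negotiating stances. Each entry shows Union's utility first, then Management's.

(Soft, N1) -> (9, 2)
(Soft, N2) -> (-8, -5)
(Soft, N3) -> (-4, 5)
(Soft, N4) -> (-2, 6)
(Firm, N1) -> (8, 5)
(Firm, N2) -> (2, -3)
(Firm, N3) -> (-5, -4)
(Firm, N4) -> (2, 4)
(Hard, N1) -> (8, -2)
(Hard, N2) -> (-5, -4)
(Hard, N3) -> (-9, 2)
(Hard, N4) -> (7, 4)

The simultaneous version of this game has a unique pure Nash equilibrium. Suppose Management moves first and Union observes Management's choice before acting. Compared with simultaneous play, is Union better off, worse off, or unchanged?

worse off

Backward induction with Management moving first.
- N1 → Union plays Soft (best of 9, 8, 8); Management gets 2.
- N2 → Union plays Firm (best of -8, 2, -5); Management gets -3.
- N3 → Union plays Soft (best of -4, -5, -9); Management gets 5.
- N4 → Union plays Hard (best of -2, 2, 7); Management gets 4.
Management's induced payoffs are 2, -3, 5, 4, so Management commits to N3. Subgame-perfect outcome: (Soft, N3) with payoffs (-4, 5).
Under simultaneous play:
Union's best replies: N1→Soft; N2→Firm; N3→Soft; N4→Hard.
Management's best replies: Soft→N4; Firm→N1; Hard→N4.
The unique mutual best reply is (Hard, N4), giving (7, 4).
Union earns -4 sequentially versus 7 at the Nash outcome: worse off.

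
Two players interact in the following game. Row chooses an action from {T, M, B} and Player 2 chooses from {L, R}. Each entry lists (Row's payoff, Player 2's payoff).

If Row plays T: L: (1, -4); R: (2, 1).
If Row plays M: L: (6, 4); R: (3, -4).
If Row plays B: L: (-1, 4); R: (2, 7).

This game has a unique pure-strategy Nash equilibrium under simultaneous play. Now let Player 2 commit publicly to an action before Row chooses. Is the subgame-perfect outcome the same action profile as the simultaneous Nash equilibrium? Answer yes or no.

yes

Work backward from Row's decision.
- L: Row compares 1, 6, -1 and picks M; Player 2 would get 4.
- R: Row compares 2, 3, 2 and picks M; Player 2 would get -4.
Among 4, -4, the best is 4 at L. Subgame-perfect outcome: (M, L) with payoffs (6, 4).
For the simultaneous game, intersect best replies.
Row's best replies: L→M; R→M.
Player 2's best replies: T→R; M→L; B→R.
Only (M, L) has each player best-responding; Nash payoffs (6, 4).
Sequential outcome (M, L) coincides with the Nash profile (M, L).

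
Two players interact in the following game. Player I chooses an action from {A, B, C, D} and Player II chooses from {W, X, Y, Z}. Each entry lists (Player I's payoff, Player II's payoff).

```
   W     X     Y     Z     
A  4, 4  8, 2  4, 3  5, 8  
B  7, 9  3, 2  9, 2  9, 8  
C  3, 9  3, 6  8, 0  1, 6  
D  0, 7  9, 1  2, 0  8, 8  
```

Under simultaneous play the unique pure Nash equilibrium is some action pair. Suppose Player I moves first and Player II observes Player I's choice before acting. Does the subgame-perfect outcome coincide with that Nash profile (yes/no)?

no

Work backward from Player II's decision.
- A → Player II plays Z (best of 4, 2, 3, 8); Player I gets 5.
- B → Player II plays W (best of 9, 2, 2, 8); Player I gets 7.
- C → Player II plays W (best of 9, 6, 0, 6); Player I gets 3.
- D → Player II plays Z (best of 7, 1, 0, 8); Player I gets 8.
Player I's induced payoffs are 5, 7, 3, 8, so Player I commits to D. Subgame-perfect outcome: (D, Z) with payoffs (8, 8).
Now find the simultaneous Nash equilibrium.
Player I's best replies: W→B; X→D; Y→B; Z→B.
Player II's best replies: A→Z; B→W; C→W; D→Z.
Only (B, W) has each player best-responding; Nash payoffs (7, 9).
Sequential outcome (D, Z) differs from the Nash profile (B, W).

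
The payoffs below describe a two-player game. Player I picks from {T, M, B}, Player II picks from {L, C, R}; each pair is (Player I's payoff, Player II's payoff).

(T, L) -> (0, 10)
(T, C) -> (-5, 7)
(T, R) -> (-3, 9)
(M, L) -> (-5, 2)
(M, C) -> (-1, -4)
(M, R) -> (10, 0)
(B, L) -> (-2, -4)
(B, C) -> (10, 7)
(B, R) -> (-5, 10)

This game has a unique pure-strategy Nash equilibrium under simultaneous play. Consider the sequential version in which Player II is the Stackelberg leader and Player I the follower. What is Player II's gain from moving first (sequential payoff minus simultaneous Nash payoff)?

0

Solve by backward induction (Player II leads).
- L → Player I plays T (best of 0, -5, -2); Player II gets 10.
- C → Player I plays B (best of -5, -1, 10); Player II gets 7.
- R → Player I plays M (best of -3, 10, -5); Player II gets 0.
Maximizing over 10, 7, 0, Player II chooses L. Subgame-perfect outcome: (T, L) with payoffs (0, 10).
Now find the simultaneous Nash equilibrium.
Player I's best replies: L→T; C→B; R→M.
Player II's best replies: T→L; M→L; B→R.
Only (T, L) has each player best-responding; Nash payoffs (0, 10).
Player II's commitment gain: 10 − 10 = 0.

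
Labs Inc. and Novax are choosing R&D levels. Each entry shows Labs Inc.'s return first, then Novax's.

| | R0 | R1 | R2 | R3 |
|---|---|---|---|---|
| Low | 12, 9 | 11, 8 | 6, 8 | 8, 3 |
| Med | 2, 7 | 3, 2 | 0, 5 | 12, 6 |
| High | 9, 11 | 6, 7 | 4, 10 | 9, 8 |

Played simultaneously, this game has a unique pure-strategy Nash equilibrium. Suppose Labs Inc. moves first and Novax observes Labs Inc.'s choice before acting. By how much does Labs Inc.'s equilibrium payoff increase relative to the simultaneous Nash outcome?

0

Novax best-responds to each possible Labs Inc. move:
- Low → Novax plays R0 (best of 9, 8, 8, 3); Labs Inc. gets 12.
- Med → Novax plays R0 (best of 7, 2, 5, 6); Labs Inc. gets 2.
- High → Novax plays R0 (best of 11, 7, 10, 8); Labs Inc. gets 9.
Among 12, 2, 9, the best is 12 at Low. Subgame-perfect outcome: (Low, R0) with payoffs (12, 9).
For the simultaneous game, intersect best replies.
Labs Inc.'s best replies: R0→Low; R1→Low; R2→Low; R3→Med.
Novax's best replies: Low→R0; Med→R0; High→R0.
Only (Low, R0) has each player best-responding; Nash payoffs (12, 9).
Labs Inc.'s commitment gain: 12 − 12 = 0.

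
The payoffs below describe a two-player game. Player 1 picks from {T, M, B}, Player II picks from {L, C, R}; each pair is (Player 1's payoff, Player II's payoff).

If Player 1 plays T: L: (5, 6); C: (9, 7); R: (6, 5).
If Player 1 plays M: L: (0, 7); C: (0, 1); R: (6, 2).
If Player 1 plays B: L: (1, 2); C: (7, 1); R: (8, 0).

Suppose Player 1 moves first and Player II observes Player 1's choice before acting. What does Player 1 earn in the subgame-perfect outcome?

Work backward from Player II's decision.
- T: Player II compares 6, 7, 5 and picks C; Player 1 would get 9.
- M: Player II compares 7, 1, 2 and picks L; Player 1 would get 0.
- B: Player II compares 2, 1, 0 and picks L; Player 1 would get 1.
Player 1's induced payoffs are 9, 0, 1, so Player 1 commits to T. Subgame-perfect outcome: (T, C) with payoffs (9, 7).

9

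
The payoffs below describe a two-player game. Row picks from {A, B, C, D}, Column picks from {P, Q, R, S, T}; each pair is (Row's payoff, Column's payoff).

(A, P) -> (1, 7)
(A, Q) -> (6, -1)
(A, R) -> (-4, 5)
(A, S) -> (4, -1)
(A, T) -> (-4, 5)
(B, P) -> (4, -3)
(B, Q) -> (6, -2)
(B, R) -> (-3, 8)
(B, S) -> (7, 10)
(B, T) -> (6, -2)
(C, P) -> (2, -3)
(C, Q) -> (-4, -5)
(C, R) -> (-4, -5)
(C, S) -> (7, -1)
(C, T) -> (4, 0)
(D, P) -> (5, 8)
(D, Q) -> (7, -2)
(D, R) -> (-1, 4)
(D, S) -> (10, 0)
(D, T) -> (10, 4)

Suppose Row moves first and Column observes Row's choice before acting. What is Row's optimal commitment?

Solve by backward induction (Row leads).
- A → Column plays P (best of 7, -1, 5, -1, 5); Row gets 1.
- B → Column plays S (best of -3, -2, 8, 10, -2); Row gets 7.
- C → Column plays T (best of -3, -5, -5, -1, 0); Row gets 4.
- D → Column plays P (best of 8, -2, 4, 0, 4); Row gets 5.
Row's induced payoffs are 1, 7, 4, 5, so Row commits to B. Subgame-perfect outcome: (B, S) with payoffs (7, 10).

B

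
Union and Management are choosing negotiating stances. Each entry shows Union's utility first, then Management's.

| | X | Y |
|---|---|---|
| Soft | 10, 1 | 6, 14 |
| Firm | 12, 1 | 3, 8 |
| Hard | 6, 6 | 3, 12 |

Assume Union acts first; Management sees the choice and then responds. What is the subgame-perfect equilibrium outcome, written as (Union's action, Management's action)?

(Soft, Y)

Work backward from Management's decision.
- Soft → Management plays Y (best of 1, 14); Union gets 6.
- Firm → Management plays Y (best of 1, 8); Union gets 3.
- Hard → Management plays Y (best of 6, 12); Union gets 3.
Maximizing over 6, 3, 3, Union chooses Soft. Subgame-perfect outcome: (Soft, Y) with payoffs (6, 14).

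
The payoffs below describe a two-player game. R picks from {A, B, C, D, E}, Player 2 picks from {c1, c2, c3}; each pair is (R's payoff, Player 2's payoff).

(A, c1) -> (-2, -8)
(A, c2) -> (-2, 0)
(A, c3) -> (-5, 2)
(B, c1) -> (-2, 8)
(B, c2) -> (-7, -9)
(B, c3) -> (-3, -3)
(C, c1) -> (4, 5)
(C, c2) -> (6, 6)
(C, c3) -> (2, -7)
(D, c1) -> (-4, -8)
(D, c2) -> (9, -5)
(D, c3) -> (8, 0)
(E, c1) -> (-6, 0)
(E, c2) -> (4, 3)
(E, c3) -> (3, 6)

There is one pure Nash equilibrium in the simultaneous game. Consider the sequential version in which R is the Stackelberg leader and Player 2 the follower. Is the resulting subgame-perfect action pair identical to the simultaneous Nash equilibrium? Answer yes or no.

yes

Player 2 best-responds to each possible R move:
- A → Player 2 plays c3 (best of -8, 0, 2); R gets -5.
- B → Player 2 plays c1 (best of 8, -9, -3); R gets -2.
- C → Player 2 plays c2 (best of 5, 6, -7); R gets 6.
- D → Player 2 plays c3 (best of -8, -5, 0); R gets 8.
- E → Player 2 plays c3 (best of 0, 3, 6); R gets 3.
Among -5, -2, 6, 8, 3, the best is 8 at D. Subgame-perfect outcome: (D, c3) with payoffs (8, 0).
For the simultaneous game, intersect best replies.
R's best replies: c1→C; c2→D; c3→D.
Player 2's best replies: A→c3; B→c1; C→c2; D→c3; E→c3.
Only (D, c3) has each player best-responding; Nash payoffs (8, 0).
Sequential outcome (D, c3) coincides with the Nash profile (D, c3).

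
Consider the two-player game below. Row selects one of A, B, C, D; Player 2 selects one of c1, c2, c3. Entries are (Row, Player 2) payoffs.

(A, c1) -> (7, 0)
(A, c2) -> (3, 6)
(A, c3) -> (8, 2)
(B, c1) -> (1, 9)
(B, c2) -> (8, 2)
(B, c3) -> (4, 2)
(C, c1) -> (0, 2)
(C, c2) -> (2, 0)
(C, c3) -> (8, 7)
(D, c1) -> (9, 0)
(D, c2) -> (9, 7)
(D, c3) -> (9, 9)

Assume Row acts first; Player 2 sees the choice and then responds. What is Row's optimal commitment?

D

Solve by backward induction (Row leads).
- A → Player 2 plays c2 (best of 0, 6, 2); Row gets 3.
- B → Player 2 plays c1 (best of 9, 2, 2); Row gets 1.
- C → Player 2 plays c3 (best of 2, 0, 7); Row gets 8.
- D → Player 2 plays c3 (best of 0, 7, 9); Row gets 9.
Maximizing over 3, 1, 8, 9, Row chooses D. Subgame-perfect outcome: (D, c3) with payoffs (9, 9).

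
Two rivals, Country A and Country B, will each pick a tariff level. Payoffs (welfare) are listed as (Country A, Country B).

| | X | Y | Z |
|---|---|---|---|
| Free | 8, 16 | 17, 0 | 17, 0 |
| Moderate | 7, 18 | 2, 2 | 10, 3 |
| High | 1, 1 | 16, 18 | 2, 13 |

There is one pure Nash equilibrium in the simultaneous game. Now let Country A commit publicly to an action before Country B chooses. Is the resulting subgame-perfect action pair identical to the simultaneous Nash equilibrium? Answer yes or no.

no

Country B best-responds to each possible Country A move:
- Free: Country B compares 16, 0, 0 and picks X; Country A would get 8.
- Moderate: Country B compares 18, 2, 3 and picks X; Country A would get 7.
- High: Country B compares 1, 18, 13 and picks Y; Country A would get 16.
Maximizing over 8, 7, 16, Country A chooses High. Subgame-perfect outcome: (High, Y) with payoffs (16, 18).
For the simultaneous game, intersect best replies.
Country A's best replies: X→Free; Y→Free; Z→Free.
Country B's best replies: Free→X; Moderate→X; High→Y.
The unique mutual best reply is (Free, X), giving (8, 16).
Sequential outcome (High, Y) differs from the Nash profile (Free, X).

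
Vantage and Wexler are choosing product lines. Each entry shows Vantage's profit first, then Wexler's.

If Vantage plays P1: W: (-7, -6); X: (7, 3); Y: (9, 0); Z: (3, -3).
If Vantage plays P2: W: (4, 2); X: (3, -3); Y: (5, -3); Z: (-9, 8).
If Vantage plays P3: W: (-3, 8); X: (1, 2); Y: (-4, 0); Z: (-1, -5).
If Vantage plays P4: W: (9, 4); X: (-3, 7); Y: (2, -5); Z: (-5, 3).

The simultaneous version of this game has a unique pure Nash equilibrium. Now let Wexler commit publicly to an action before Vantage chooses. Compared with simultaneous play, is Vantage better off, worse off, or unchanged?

better off

Backward induction with Wexler moving first.
- W → Vantage plays P4 (best of -7, 4, -3, 9); Wexler gets 4.
- X → Vantage plays P1 (best of 7, 3, 1, -3); Wexler gets 3.
- Y → Vantage plays P1 (best of 9, 5, -4, 2); Wexler gets 0.
- Z → Vantage plays P1 (best of 3, -9, -1, -5); Wexler gets -3.
Wexler's induced payoffs are 4, 3, 0, -3, so Wexler commits to W. Subgame-perfect outcome: (P4, W) with payoffs (9, 4).
Under simultaneous play:
Vantage's best replies: W→P4; X→P1; Y→P1; Z→P1.
Wexler's best replies: P1→X; P2→Z; P3→W; P4→X.
The unique mutual best reply is (P1, X), giving (7, 3).
Vantage earns 9 sequentially versus 7 at the Nash outcome: better off.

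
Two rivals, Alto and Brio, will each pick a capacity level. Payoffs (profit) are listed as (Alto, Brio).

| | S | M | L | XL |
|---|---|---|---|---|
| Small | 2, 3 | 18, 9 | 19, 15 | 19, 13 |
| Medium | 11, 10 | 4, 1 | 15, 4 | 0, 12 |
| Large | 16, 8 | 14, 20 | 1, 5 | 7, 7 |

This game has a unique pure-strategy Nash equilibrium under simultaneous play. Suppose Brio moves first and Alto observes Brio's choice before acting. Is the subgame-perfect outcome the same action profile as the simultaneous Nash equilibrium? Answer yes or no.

Alto best-responds to each possible Brio move:
- S: BR = Large, leader payoff 8.
- M: BR = Small, leader payoff 9.
- L: BR = Small, leader payoff 15.
- XL: BR = Small, leader payoff 13.
Maximizing over 8, 9, 15, 13, Brio chooses L. Subgame-perfect outcome: (Small, L) with payoffs (19, 15).
For the simultaneous game, intersect best replies.
Alto's best replies: S→Large; M→Small; L→Small; XL→Small.
Brio's best replies: Small→L; Medium→XL; Large→M.
The unique mutual best reply is (Small, L), giving (19, 15).
Sequential outcome (Small, L) coincides with the Nash profile (Small, L).

yes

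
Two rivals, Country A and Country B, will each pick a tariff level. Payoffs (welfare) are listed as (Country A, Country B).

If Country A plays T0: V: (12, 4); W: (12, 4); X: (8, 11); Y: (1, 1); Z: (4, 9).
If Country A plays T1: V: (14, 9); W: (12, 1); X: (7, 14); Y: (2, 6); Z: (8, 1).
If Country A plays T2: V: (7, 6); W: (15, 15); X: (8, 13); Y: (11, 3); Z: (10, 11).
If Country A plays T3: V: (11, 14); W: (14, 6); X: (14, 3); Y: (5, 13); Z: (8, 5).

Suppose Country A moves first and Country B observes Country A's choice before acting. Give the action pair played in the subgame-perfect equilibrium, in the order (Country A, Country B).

(T2, W)

Solve by backward induction (Country A leads).
- T0: Country B compares 4, 4, 11, 1, 9 and picks X; Country A would get 8.
- T1: Country B compares 9, 1, 14, 6, 1 and picks X; Country A would get 7.
- T2: Country B compares 6, 15, 13, 3, 11 and picks W; Country A would get 15.
- T3: Country B compares 14, 6, 3, 13, 5 and picks V; Country A would get 11.
Country A's induced payoffs are 8, 7, 15, 11, so Country A commits to T2. Subgame-perfect outcome: (T2, W) with payoffs (15, 15).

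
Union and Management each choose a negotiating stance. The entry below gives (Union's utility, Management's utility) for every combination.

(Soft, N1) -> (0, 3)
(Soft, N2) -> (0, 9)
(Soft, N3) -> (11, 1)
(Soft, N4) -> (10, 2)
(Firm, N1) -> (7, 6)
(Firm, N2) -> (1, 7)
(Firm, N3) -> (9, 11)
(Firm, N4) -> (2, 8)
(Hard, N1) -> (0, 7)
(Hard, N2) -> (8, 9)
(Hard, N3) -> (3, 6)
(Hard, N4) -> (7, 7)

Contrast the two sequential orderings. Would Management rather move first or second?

second

If Union leads: Management's best replies are Soft→N2, Firm→N3, Hard→N2; Union's induced payoffs 0, 9, 8; outcome (Firm, N3), payoffs (9, 11).
If Management leads: Union's best replies are N1→Firm, N2→Hard, N3→Soft, N4→Soft; Management's induced payoffs 6, 9, 1, 2; outcome (Hard, N2), payoffs (8, 9).
Management gets 9 moving first and 11 moving second, so Management prefers to move second.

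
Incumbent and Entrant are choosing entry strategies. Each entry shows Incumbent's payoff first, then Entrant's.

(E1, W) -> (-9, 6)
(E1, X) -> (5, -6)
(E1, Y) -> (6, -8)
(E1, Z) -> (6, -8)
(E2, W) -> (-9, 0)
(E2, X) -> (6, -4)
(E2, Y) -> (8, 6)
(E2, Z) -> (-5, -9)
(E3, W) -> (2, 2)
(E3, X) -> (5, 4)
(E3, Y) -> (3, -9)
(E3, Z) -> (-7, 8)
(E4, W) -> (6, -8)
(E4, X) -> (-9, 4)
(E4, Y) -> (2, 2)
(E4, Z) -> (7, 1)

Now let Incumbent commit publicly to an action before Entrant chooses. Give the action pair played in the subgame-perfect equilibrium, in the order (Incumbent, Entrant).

(E2, Y)

Work backward from Entrant's decision.
- E1: Entrant compares 6, -6, -8, -8 and picks W; Incumbent would get -9.
- E2: Entrant compares 0, -4, 6, -9 and picks Y; Incumbent would get 8.
- E3: Entrant compares 2, 4, -9, 8 and picks Z; Incumbent would get -7.
- E4: Entrant compares -8, 4, 2, 1 and picks X; Incumbent would get -9.
Incumbent's induced payoffs are -9, 8, -7, -9, so Incumbent commits to E2. Subgame-perfect outcome: (E2, Y) with payoffs (8, 6).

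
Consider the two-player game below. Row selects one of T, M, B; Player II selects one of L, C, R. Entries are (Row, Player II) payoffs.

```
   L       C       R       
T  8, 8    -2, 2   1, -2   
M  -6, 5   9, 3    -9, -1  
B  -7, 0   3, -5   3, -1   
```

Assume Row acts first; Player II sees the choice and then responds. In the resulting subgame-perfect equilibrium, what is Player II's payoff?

Work backward from Player II's decision.
- T → Player II plays L (best of 8, 2, -2); Row gets 8.
- M → Player II plays L (best of 5, 3, -1); Row gets -6.
- B → Player II plays L (best of 0, -5, -1); Row gets -7.
Row's induced payoffs are 8, -6, -7, so Row commits to T. Subgame-perfect outcome: (T, L) with payoffs (8, 8).

8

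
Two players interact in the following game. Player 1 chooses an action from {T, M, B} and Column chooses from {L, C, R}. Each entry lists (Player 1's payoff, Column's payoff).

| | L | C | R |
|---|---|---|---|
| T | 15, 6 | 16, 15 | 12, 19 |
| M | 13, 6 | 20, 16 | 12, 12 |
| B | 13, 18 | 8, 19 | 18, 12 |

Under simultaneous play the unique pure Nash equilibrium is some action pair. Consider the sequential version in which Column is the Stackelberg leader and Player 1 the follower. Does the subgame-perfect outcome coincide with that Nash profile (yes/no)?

Work backward from Player 1's decision.
- L: Player 1 compares 15, 13, 13 and picks T; Column would get 6.
- C: Player 1 compares 16, 20, 8 and picks M; Column would get 16.
- R: Player 1 compares 12, 12, 18 and picks B; Column would get 12.
Column's induced payoffs are 6, 16, 12, so Column commits to C. Subgame-perfect outcome: (M, C) with payoffs (20, 16).
For the simultaneous game, intersect best replies.
Player 1's best replies: L→T; C→M; R→B.
Column's best replies: T→R; M→C; B→C.
The unique mutual best reply is (M, C), giving (20, 16).
Sequential outcome (M, C) coincides with the Nash profile (M, C).

yes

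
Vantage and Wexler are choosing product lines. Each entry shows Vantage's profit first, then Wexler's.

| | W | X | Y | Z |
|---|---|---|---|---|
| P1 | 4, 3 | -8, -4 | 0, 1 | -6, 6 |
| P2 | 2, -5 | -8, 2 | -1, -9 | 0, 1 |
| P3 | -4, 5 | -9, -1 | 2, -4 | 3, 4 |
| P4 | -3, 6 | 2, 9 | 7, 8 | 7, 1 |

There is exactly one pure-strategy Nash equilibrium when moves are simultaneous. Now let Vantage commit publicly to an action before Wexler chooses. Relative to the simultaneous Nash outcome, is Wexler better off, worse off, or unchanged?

Backward induction with Vantage moving first.
- P1: Wexler compares 3, -4, 1, 6 and picks Z; Vantage would get -6.
- P2: Wexler compares -5, 2, -9, 1 and picks X; Vantage would get -8.
- P3: Wexler compares 5, -1, -4, 4 and picks W; Vantage would get -4.
- P4: Wexler compares 6, 9, 8, 1 and picks X; Vantage would get 2.
Vantage's induced payoffs are -6, -8, -4, 2, so Vantage commits to P4. Subgame-perfect outcome: (P4, X) with payoffs (2, 9).
Now find the simultaneous Nash equilibrium.
Vantage's best replies: W→P1; X→P4; Y→P4; Z→P4.
Wexler's best replies: P1→Z; P2→X; P3→W; P4→X.
Only (P4, X) has each player best-responding; Nash payoffs (2, 9).
Wexler earns 9 sequentially versus 9 at the Nash outcome: unchanged.

unchanged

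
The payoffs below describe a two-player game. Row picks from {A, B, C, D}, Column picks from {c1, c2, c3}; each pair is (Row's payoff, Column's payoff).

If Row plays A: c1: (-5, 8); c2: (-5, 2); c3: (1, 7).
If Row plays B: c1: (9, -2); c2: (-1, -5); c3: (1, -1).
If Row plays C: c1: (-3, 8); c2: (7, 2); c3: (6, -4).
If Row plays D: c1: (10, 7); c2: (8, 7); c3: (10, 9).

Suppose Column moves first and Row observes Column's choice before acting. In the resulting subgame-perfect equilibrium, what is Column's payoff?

9

Row best-responds to each possible Column move:
- c1: Row compares -5, 9, -3, 10 and picks D; Column would get 7.
- c2: Row compares -5, -1, 7, 8 and picks D; Column would get 7.
- c3: Row compares 1, 1, 6, 10 and picks D; Column would get 9.
Column's induced payoffs are 7, 7, 9, so Column commits to c3. Subgame-perfect outcome: (D, c3) with payoffs (10, 9).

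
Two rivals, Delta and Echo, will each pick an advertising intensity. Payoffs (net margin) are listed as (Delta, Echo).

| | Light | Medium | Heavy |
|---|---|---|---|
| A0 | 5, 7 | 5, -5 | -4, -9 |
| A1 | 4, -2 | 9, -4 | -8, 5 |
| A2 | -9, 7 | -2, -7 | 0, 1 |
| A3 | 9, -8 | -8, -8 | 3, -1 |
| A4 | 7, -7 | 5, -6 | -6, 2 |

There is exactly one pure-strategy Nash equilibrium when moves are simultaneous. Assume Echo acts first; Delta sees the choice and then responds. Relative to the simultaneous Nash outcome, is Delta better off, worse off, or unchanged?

Solve by backward induction (Echo leads).
- Light: Delta compares 5, 4, -9, 9, 7 and picks A3; Echo would get -8.
- Medium: Delta compares 5, 9, -2, -8, 5 and picks A1; Echo would get -4.
- Heavy: Delta compares -4, -8, 0, 3, -6 and picks A3; Echo would get -1.
Echo's induced payoffs are -8, -4, -1, so Echo commits to Heavy. Subgame-perfect outcome: (A3, Heavy) with payoffs (3, -1).
Now find the simultaneous Nash equilibrium.
Delta's best replies: Light→A3; Medium→A1; Heavy→A3.
Echo's best replies: A0→Light; A1→Heavy; A2→Light; A3→Heavy; A4→Heavy.
The unique mutual best reply is (A3, Heavy), giving (3, -1).
Delta earns 3 sequentially versus 3 at the Nash outcome: unchanged.

unchanged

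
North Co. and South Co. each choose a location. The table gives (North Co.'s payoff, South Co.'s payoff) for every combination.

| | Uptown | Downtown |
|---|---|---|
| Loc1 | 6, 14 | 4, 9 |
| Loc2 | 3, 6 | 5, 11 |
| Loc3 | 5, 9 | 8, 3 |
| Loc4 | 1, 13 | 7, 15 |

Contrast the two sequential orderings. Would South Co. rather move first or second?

If North Co. leads: South Co.'s best replies are Loc1→Uptown, Loc2→Downtown, Loc3→Uptown, Loc4→Downtown; North Co.'s induced payoffs 6, 5, 5, 7; outcome (Loc4, Downtown), payoffs (7, 15).
If South Co. leads: North Co.'s best replies are Uptown→Loc1, Downtown→Loc3; South Co.'s induced payoffs 14, 3; outcome (Loc1, Uptown), payoffs (6, 14).
South Co. gets 14 moving first and 15 moving second, so South Co. prefers to move second.

second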